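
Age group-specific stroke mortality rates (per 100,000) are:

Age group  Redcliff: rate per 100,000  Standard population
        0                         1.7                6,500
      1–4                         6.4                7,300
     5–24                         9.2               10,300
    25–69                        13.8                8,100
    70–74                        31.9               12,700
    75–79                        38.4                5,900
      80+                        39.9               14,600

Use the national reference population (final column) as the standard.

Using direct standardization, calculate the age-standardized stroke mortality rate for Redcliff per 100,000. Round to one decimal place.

22.6

Standard total = 65,400; weights = 0.0994, 0.1116, 0.1575, 0.1239, 0.1942, 0.0902, 0.2232.
Standardized rate: 0.0994×1.7 + 0.1116×6.4 + 0.1575×9.2 + 0.1239×13.8 + 0.1942×31.9 + 0.0902×38.4 + 0.2232×39.9 = 22.6076 per 100,000.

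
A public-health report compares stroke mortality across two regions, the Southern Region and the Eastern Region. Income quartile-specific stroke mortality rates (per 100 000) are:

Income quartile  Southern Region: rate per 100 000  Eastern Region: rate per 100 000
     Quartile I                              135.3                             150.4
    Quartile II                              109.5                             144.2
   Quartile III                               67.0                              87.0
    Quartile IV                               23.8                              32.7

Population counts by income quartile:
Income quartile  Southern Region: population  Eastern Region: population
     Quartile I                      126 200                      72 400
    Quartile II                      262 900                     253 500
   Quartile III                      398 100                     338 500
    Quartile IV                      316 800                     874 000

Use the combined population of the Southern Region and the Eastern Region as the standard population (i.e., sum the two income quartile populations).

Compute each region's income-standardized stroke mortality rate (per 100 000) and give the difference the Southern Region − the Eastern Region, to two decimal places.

Combined standard total = 2 642 400; weights = 0.0752, 0.1954, 0.2788, 0.4507.
The Southern Region: 0.0752×135.3 + 0.1954×109.5 + 0.2788×67.0 + 0.4507×23.8 = 60.9709 per 100 000.
The Eastern Region: 0.0752×150.4 + 0.1954×144.2 + 0.2788×87.0 + 0.4507×32.7 = 78.4732 per 100 000.
Difference = 60.9709 − 78.4732 = -17.5023.

-17.50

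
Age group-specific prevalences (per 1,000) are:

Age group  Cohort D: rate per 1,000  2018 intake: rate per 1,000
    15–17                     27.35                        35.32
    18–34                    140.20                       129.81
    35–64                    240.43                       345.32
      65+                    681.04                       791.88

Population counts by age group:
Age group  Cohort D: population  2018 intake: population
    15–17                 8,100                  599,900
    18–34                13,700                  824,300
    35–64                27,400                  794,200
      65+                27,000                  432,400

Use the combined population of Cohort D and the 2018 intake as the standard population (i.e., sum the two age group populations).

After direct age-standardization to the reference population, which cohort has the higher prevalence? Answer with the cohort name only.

Combined standard total = 2,727,000; weights = 0.2230, 0.3073, 0.3013, 0.1685.
Cohort D: 0.2230×27.35 + 0.3073×140.20 + 0.3013×240.43 + 0.1685×681.04 = 236.3489 per 1,000.
The 2018 intake: 0.2230×35.32 + 0.3073×129.81 + 0.3013×345.32 + 0.1685×791.88 = 285.2072 per 1,000.
The crude rates (355.88 vs 280.99) would put Cohort D higher, but that reflects its age composition; once standardized to a common age structure, the 2018 intake has the higher underlying rate.

2018 intake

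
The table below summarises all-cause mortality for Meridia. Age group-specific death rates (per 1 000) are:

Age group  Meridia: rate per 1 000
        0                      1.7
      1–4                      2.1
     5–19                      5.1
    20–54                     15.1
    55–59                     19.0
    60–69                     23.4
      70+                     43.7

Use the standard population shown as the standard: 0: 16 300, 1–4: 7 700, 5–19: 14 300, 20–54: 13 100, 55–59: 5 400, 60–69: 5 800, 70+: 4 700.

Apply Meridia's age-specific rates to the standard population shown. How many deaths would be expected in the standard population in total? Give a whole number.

758

Expected deaths = Σ (standard pop × age-specific rate ÷ 1 000)
= 16 300×1.7/1 000 + 7 700×2.1/1 000 + 14 300×5.1/1 000 + 13 100×15.1/1 000 + 5 400×19.0/1 000 + 5 800×23.4/1 000 + 4 700×43.7/1 000
= 27.71 + 16.17 + 72.93 + 197.81 + 102.60 + 135.72 + 205.39 = 758.33.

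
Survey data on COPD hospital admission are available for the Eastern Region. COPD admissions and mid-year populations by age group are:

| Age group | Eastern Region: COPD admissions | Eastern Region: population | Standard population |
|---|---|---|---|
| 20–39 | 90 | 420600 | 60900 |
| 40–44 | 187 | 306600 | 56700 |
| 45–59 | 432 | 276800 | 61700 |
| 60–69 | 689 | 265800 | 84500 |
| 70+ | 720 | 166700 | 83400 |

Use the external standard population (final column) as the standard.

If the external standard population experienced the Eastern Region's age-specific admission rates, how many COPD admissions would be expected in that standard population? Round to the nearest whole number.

Age-specific rates per 10000 for the Eastern Region: 2.14, 6.10, 15.61, 25.92, 43.19.
Expected COPD admissions = Σ (standard pop × age-specific rate ÷ 10000)
= 60900×2.14/10000 + 56700×6.10/10000 + 61700×15.61/10000 + 84500×25.92/10000 + 83400×43.19/10000
= 13.03 + 34.58 + 96.29 + 219.04 + 360.22 = 723.16.

723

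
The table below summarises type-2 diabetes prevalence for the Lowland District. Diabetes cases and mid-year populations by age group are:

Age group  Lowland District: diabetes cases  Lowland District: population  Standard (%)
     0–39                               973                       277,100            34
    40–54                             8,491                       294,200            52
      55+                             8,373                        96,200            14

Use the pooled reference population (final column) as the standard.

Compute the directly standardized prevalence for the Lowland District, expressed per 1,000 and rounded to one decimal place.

28.4

Age-specific rates per 1,000 for the Lowland District: 3.511, 28.861, 87.037.
Standard weights: 0.34, 0.52, 0.14.
Standardized rate: 0.3400×3.511 + 0.5200×28.861 + 0.1400×87.037 = 28.3870 per 1,000.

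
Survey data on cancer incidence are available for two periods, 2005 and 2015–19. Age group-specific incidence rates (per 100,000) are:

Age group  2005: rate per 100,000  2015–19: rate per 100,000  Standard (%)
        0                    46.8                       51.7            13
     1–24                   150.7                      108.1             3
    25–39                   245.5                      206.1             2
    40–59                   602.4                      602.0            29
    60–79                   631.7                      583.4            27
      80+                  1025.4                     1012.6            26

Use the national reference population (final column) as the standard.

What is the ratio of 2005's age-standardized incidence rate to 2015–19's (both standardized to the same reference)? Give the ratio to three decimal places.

1.029

Standard weights: 0.13, 0.03, 0.02, 0.29, 0.27, 0.26.
2005: 0.1300×46.8 + 0.0300×150.7 + 0.0200×245.5 + 0.2900×602.4 + 0.2700×631.7 + 0.2600×1025.4 = 627.3740 per 100,000.
2015–19: 0.1300×51.7 + 0.0300×108.1 + 0.0200×206.1 + 0.2900×602.0 + 0.2700×583.4 + 0.2600×1012.6 = 609.4600 per 100,000.
Ratio = 627.3740 ÷ 609.4600 = 1.02939.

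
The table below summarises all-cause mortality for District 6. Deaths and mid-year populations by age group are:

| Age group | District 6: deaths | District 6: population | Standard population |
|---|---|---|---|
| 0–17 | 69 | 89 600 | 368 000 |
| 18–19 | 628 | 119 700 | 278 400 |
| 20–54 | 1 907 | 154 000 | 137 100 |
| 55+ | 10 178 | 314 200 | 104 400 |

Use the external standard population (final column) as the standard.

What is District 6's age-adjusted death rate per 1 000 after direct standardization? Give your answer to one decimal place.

Age-specific rates per 1 000 for District 6: 0.770, 5.246, 12.383, 32.393.
Standard total = 887 900; weights = 0.4145, 0.3135, 0.1544, 0.1176.
Standardized rate: 0.4145×0.770 + 0.3135×5.246 + 0.1544×12.383 + 0.1176×32.393 = 7.6851 per 1 000.

7.7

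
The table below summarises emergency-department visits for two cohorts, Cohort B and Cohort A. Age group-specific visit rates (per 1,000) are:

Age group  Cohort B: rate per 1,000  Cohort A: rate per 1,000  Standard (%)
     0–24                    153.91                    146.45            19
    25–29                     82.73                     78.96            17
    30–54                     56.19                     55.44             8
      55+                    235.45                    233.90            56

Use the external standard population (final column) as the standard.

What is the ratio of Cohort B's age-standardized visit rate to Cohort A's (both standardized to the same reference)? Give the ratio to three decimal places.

Standard weights: 0.19, 0.17, 0.08, 0.56.
Cohort B: 0.1900×153.91 + 0.1700×82.73 + 0.0800×56.19 + 0.5600×235.45 = 179.6542 per 1,000.
Cohort A: 0.1900×146.45 + 0.1700×78.96 + 0.0800×55.44 + 0.5600×233.90 = 176.6679 per 1,000.
Ratio = 179.6542 ÷ 176.6679 = 1.01690.

1.017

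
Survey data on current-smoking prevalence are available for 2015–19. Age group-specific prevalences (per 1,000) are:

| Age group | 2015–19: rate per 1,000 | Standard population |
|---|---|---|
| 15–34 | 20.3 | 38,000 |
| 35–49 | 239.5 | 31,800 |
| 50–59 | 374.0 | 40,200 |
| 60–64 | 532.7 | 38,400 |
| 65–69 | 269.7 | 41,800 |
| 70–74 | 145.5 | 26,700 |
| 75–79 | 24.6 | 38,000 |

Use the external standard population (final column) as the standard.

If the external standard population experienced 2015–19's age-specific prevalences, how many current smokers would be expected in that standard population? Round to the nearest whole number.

59971

Expected current smokers = Σ (standard pop × age-specific rate ÷ 1,000)
= 38,000×20.3/1,000 + 31,800×239.5/1,000 + 40,200×374.0/1,000 + 38,400×532.7/1,000 + 41,800×269.7/1,000 + 26,700×145.5/1,000 + 38,000×24.6/1,000
= 771.40 + 7616.10 + 15034.80 + 20455.68 + 11273.46 + 3884.85 + 934.80 = 59971.09.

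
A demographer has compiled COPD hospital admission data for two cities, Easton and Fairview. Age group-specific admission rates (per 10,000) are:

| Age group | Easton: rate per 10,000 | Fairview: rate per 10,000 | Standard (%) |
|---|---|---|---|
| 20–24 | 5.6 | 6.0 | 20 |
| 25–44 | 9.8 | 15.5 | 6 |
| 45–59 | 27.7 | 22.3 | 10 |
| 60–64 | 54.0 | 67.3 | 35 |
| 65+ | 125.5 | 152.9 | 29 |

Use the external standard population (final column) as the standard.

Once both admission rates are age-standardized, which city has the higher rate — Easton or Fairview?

Fairview

Standard weights: 0.20, 0.06, 0.10, 0.35, 0.29.
Easton: 0.2000×5.6 + 0.0600×9.8 + 0.1000×27.7 + 0.3500×54.0 + 0.2900×125.5 = 59.7730 per 10,000.
Fairview: 0.2000×6.0 + 0.0600×15.5 + 0.1000×22.3 + 0.3500×67.3 + 0.2900×152.9 = 72.2560 per 10,000.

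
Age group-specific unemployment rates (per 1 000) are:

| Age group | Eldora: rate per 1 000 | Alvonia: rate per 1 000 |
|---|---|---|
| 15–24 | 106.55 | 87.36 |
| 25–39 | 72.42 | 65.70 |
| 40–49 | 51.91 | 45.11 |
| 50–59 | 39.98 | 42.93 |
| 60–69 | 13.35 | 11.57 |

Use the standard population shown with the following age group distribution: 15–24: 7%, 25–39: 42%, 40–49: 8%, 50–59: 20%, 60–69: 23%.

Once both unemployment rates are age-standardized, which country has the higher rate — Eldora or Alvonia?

Standard weights: 0.07, 0.42, 0.08, 0.20, 0.23.
Eldora: 0.0700×106.55 + 0.4200×72.42 + 0.0800×51.91 + 0.2000×39.98 + 0.2300×13.35 = 53.0942 per 1 000.
Alvonia: 0.0700×87.36 + 0.4200×65.70 + 0.0800×45.11 + 0.2000×42.93 + 0.2300×11.57 = 48.5651 per 1 000.

Eldora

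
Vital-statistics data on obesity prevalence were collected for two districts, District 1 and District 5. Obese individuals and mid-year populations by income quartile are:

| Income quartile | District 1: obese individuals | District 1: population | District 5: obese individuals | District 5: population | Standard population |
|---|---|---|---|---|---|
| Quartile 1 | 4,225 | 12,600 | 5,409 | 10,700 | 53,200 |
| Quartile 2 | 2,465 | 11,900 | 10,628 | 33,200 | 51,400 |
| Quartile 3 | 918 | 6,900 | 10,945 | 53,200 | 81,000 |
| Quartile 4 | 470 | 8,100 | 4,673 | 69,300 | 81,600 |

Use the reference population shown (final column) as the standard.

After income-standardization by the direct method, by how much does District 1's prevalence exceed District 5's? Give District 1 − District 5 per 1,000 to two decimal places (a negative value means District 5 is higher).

Income-specific rates per 1,000 for District 1: 335.317, 207.143, 133.043, 58.025.
For District 5: 505.514, 320.120, 205.733, 67.431.
Standard total = 267,200; weights = 0.1991, 0.1924, 0.3031, 0.3054.
District 1: 0.1991×335.317 + 0.1924×207.143 + 0.3031×133.043 + 0.3054×58.025 = 164.6608 per 1,000.
District 5: 0.1991×505.514 + 0.1924×320.120 + 0.3031×205.733 + 0.3054×67.431 = 245.1883 per 1,000.
Difference = 164.6608 − 245.1883 = -80.5275.

-80.53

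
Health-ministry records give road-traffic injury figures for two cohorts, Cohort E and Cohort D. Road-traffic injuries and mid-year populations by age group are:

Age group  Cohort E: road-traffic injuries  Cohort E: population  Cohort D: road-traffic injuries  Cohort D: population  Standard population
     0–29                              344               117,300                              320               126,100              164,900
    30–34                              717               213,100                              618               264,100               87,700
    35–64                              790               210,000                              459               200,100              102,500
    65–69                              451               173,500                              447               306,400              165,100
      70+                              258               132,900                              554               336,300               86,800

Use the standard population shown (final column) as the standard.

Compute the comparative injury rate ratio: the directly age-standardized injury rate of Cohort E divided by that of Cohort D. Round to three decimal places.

1.418

Age-specific rates per 100,000 for Cohort E: 293.27, 336.46, 376.19, 259.94, 194.13.
For Cohort D: 253.77, 234.00, 229.39, 145.89, 164.73.
Standard total = 607,000; weights = 0.2717, 0.1445, 0.1689, 0.2720, 0.1430.
Cohort E: 0.2717×293.27 + 0.1445×336.46 + 0.1689×376.19 + 0.2720×259.94 + 0.1430×194.13 = 290.2697 per 100,000.
Cohort D: 0.2717×253.77 + 0.1445×234.00 + 0.1689×229.39 + 0.2720×145.89 + 0.1430×164.73 = 204.7201 per 100,000.
Ratio = 290.2697 ÷ 204.7201 = 1.41789.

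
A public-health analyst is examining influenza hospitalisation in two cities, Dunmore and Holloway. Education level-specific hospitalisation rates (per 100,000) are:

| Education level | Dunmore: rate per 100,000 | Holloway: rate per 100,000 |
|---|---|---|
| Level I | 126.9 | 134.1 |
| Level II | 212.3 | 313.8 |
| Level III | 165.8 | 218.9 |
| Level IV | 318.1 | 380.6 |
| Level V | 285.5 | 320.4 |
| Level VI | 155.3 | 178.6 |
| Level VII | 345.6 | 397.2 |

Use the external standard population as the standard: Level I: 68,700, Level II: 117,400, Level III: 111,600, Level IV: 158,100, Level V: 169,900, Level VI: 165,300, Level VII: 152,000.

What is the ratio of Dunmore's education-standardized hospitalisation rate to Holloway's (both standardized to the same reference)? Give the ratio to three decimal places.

Standard total = 943,000; weights = 0.0729, 0.1245, 0.1183, 0.1677, 0.1802, 0.1753, 0.1612.
Dunmore: 0.0729×126.9 + 0.1245×212.3 + 0.1183×165.8 + 0.1677×318.1 + 0.1802×285.5 + 0.1753×155.3 + 0.1612×345.6 = 242.9965 per 100,000.
Holloway: 0.0729×134.1 + 0.1245×313.8 + 0.1183×218.9 + 0.1677×380.6 + 0.1802×320.4 + 0.1753×178.6 + 0.1612×397.2 = 291.6096 per 100,000.
Ratio = 242.9965 ÷ 291.6096 = 0.83329.

0.833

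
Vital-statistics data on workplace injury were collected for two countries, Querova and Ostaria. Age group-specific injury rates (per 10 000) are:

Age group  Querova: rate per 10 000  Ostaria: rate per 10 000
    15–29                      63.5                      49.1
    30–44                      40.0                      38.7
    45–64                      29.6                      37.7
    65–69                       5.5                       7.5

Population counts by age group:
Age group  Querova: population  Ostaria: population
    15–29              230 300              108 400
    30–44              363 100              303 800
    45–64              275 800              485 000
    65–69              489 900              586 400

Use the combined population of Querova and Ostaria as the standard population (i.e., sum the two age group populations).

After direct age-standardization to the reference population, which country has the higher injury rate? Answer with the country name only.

Combined standard total = 2 842 700; weights = 0.1191, 0.2346, 0.2676, 0.3786.
Querova: 0.1191×63.5 + 0.2346×40.0 + 0.2676×29.6 + 0.3786×5.5 = 26.9542 per 10 000.
Ostaria: 0.1191×49.1 + 0.2346×38.7 + 0.2676×37.7 + 0.3786×7.5 = 27.8586 per 10 000.
The crude rates (29.44 vs 26.80) would put Querova higher, but that reflects its age composition; once standardized to a common age structure, Ostaria has the higher underlying rate.

Ostaria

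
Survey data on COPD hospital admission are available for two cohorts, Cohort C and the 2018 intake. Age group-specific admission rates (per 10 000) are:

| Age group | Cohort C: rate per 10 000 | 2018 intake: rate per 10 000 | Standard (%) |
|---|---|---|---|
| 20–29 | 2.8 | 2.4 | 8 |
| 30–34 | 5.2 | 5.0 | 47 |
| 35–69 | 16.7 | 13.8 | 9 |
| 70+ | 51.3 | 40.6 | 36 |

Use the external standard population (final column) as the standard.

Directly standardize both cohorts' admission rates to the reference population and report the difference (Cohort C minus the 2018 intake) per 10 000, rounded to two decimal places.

Standard weights: 0.08, 0.47, 0.09, 0.36.
Cohort C: 0.0800×2.8 + 0.4700×5.2 + 0.0900×16.7 + 0.3600×51.3 = 22.6390 per 10 000.
The 2018 intake: 0.0800×2.4 + 0.4700×5.0 + 0.0900×13.8 + 0.3600×40.6 = 18.4000 per 10 000.
Difference = 22.6390 − 18.4000 = 4.2390.

4.24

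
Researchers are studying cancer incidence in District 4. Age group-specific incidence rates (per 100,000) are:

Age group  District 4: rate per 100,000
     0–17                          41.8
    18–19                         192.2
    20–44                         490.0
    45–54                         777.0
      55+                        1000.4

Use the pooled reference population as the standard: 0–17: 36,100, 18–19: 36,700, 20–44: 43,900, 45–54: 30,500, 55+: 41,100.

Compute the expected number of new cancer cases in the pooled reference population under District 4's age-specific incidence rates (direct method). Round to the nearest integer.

Expected new cancer cases = Σ (standard pop × age-specific rate ÷ 100,000)
= 36,100×41.8/100,000 + 36,700×192.2/100,000 + 43,900×490.0/100,000 + 30,500×777.0/100,000 + 41,100×1000.4/100,000
= 15.09 + 70.54 + 215.11 + 236.99 + 411.16 = 948.89.

949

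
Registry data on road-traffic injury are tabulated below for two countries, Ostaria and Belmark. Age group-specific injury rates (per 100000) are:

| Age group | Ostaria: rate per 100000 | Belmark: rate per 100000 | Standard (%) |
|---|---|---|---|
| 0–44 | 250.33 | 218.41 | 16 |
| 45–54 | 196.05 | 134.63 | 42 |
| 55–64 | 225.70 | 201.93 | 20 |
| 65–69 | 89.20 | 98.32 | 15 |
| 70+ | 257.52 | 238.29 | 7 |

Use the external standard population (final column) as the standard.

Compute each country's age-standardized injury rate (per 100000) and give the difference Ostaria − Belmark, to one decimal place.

Standard weights: 0.16, 0.42, 0.20, 0.15, 0.07.
Ostaria: 0.1600×250.33 + 0.4200×196.05 + 0.2000×225.70 + 0.1500×89.20 + 0.0700×257.52 = 198.9402 per 100000.
Belmark: 0.1600×218.41 + 0.4200×134.63 + 0.2000×201.93 + 0.1500×98.32 + 0.0700×238.29 = 163.3045 per 100000.
Difference = 198.9402 − 163.3045 = 35.6357.

35.6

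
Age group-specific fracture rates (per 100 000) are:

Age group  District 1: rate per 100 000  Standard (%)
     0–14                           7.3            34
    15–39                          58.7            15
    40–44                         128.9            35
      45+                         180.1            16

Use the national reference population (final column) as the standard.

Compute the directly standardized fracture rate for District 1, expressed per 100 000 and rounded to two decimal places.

85.22

Standard weights: 0.34, 0.15, 0.35, 0.16.
Standardized rate: 0.3400×7.3 + 0.1500×58.7 + 0.3500×128.9 + 0.1600×180.1 = 85.2180 per 100 000.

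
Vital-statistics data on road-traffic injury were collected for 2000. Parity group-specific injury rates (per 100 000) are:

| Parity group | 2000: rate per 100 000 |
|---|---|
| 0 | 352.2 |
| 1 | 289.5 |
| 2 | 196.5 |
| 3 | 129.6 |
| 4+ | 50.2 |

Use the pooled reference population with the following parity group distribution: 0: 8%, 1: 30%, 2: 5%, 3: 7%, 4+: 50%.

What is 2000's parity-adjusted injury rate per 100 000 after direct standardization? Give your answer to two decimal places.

Standard weights: 0.08, 0.30, 0.05, 0.07, 0.50.
Standardized rate: 0.0800×352.2 + 0.3000×289.5 + 0.0500×196.5 + 0.0700×129.6 + 0.5000×50.2 = 159.0230 per 100 000.

159.02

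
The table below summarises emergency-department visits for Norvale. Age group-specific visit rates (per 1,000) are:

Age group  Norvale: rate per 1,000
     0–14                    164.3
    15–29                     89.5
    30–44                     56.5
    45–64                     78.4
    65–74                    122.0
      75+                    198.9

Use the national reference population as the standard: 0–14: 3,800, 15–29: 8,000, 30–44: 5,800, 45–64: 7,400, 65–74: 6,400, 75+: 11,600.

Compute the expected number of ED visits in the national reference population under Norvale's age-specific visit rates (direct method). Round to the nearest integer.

5336

Expected ED visits = Σ (standard pop × age-specific rate ÷ 1,000)
= 3,800×164.3/1,000 + 8,000×89.5/1,000 + 5,800×56.5/1,000 + 7,400×78.4/1,000 + 6,400×122.0/1,000 + 11,600×198.9/1,000
= 624.34 + 716.00 + 327.70 + 580.16 + 780.80 + 2307.24 = 5336.24.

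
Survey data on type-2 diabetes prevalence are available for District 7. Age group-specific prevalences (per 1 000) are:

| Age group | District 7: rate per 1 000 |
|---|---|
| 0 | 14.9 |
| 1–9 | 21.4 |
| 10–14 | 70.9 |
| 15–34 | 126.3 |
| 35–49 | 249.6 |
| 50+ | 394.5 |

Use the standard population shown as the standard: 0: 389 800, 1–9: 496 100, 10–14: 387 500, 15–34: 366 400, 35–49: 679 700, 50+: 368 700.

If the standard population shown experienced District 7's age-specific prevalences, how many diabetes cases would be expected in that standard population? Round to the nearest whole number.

405280

Expected diabetes cases = Σ (standard pop × age-specific rate ÷ 1 000)
= 389 800×14.9/1 000 + 496 100×21.4/1 000 + 387 500×70.9/1 000 + 366 400×126.3/1 000 + 679 700×249.6/1 000 + 368 700×394.5/1 000
= 5808.02 + 10616.54 + 27473.75 + 46276.32 + 169653.12 + 145452.15 = 405279.90.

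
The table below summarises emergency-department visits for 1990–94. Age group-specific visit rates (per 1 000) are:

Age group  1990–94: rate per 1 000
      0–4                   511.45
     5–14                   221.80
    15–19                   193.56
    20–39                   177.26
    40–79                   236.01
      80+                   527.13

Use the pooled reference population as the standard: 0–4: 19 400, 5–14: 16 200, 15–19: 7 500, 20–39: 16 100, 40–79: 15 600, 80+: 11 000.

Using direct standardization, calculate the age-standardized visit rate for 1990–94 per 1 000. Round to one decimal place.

Standard total = 85 800; weights = 0.2261, 0.1888, 0.0874, 0.1876, 0.1818, 0.1282.
Standardized rate: 0.2261×511.45 + 0.1888×221.80 + 0.0874×193.56 + 0.1876×177.26 + 0.1818×236.01 + 0.1282×527.13 = 318.1942 per 1 000.

318.2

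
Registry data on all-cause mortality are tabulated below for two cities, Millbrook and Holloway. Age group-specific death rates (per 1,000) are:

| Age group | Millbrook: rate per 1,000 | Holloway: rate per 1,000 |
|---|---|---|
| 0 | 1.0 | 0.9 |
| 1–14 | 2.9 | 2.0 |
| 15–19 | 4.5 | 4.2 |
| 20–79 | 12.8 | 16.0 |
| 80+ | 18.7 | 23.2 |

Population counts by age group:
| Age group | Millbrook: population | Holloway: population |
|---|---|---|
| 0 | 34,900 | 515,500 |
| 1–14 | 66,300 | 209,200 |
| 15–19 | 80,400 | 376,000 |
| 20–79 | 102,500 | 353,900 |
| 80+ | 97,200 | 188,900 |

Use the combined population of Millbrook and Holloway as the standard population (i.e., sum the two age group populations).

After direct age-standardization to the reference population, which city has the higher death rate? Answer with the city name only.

Combined standard total = 2,024,800; weights = 0.2718, 0.1361, 0.2254, 0.2254, 0.1413.
Millbrook: 0.2718×1.0 + 0.1361×2.9 + 0.2254×4.5 + 0.2254×12.8 + 0.1413×18.7 = 7.2082 per 1,000.
Holloway: 0.2718×0.9 + 0.1361×2.0 + 0.2254×4.2 + 0.2254×16.0 + 0.1413×23.2 = 8.3481 per 1,000.
The crude rates (9.75 vs 7.61) would put Millbrook higher, but that reflects its age composition; once standardized to a common age structure, Holloway has the higher underlying rate.

Holloway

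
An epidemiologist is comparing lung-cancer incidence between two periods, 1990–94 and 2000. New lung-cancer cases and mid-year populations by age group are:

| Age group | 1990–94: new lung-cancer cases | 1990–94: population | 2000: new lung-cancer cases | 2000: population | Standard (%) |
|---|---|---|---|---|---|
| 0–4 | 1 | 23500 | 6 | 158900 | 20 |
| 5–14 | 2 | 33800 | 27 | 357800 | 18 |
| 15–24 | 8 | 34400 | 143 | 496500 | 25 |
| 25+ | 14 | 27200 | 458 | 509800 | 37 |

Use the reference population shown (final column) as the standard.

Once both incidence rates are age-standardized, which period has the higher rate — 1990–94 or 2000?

2000

Age-specific rates per 100000 for 1990–94: 4.26, 5.92, 23.26, 51.47.
For 2000: 3.78, 7.55, 28.80, 89.84.
Standard weights: 0.20, 0.18, 0.25, 0.37.
1990–94: 0.2000×4.26 + 0.1800×5.92 + 0.2500×23.26 + 0.3700×51.47 = 26.7742 per 100000.
2000: 0.2000×3.78 + 0.1800×7.55 + 0.2500×28.80 + 0.3700×89.84 = 42.5544 per 100000.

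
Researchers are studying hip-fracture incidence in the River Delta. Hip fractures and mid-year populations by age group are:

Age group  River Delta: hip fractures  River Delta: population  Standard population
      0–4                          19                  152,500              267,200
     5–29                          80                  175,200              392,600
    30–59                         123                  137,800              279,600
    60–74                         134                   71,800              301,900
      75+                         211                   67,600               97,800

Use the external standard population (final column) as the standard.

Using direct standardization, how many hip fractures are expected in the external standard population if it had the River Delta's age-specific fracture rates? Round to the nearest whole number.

Age-specific rates per 100,000 for the River Delta: 12.46, 45.66, 89.26, 186.63, 312.13.
Expected hip fractures = Σ (standard pop × age-specific rate ÷ 100,000)
= 267,200×12.46/100,000 + 392,600×45.66/100,000 + 279,600×89.26/100,000 + 301,900×186.63/100,000 + 97,800×312.13/100,000
= 33.29 + 179.27 + 249.57 + 563.43 + 305.26 = 1330.83.

1331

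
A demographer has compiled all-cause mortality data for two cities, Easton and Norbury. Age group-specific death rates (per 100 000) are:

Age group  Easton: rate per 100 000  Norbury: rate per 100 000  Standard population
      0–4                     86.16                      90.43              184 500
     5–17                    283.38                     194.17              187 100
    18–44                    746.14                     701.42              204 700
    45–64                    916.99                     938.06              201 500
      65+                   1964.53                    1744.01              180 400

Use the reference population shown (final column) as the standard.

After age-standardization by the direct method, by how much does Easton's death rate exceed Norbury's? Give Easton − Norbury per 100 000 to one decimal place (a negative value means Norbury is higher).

63.2

Standard total = 958 200; weights = 0.1925, 0.1953, 0.2136, 0.2103, 0.1883.
Easton: 0.1925×86.16 + 0.1953×283.38 + 0.2136×746.14 + 0.2103×916.99 + 0.1883×1964.53 = 794.0164 per 100 000.
Norbury: 0.1925×90.43 + 0.1953×194.17 + 0.2136×701.42 + 0.2103×938.06 + 0.1883×1744.01 = 730.7793 per 100 000.
Difference = 794.0164 − 730.7793 = 63.2371.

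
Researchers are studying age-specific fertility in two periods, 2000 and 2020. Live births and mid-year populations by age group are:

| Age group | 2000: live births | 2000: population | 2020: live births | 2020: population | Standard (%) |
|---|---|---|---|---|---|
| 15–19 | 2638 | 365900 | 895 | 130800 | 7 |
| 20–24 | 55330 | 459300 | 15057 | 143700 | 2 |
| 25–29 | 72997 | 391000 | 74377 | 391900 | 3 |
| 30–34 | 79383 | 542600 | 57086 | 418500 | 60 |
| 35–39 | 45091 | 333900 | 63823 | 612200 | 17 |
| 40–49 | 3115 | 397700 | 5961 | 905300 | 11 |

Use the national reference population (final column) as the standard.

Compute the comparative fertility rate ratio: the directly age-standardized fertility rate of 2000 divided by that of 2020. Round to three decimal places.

1.106

Age-specific rates per 1000 for 2000: 7.210, 120.466, 186.693, 146.301, 135.043, 7.833.
For 2020: 6.843, 104.781, 189.786, 136.406, 104.252, 6.585.
Standard weights: 0.07, 0.02, 0.03, 0.60, 0.17, 0.11.
2000: 0.0700×7.210 + 0.0200×120.466 + 0.0300×186.693 + 0.6000×146.301 + 0.1700×135.043 + 0.1100×7.833 = 120.1144 per 1000.
2020: 0.0700×6.843 + 0.0200×104.781 + 0.0300×189.786 + 0.6000×136.406 + 0.1700×104.252 + 0.1100×6.585 = 108.5590 per 1000.
Ratio = 120.1144 ÷ 108.5590 = 1.10644.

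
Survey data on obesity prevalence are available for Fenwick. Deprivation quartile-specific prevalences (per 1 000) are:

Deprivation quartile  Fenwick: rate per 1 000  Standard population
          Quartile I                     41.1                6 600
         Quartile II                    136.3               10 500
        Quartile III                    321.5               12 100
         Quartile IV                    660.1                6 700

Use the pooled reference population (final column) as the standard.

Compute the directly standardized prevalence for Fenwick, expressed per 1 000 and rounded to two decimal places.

Standard total = 35 900; weights = 0.1838, 0.2925, 0.3370, 0.1866.
Standardized rate: 0.1838×41.1 + 0.2925×136.3 + 0.3370×321.5 + 0.1866×660.1 = 278.9758 per 1 000.

278.98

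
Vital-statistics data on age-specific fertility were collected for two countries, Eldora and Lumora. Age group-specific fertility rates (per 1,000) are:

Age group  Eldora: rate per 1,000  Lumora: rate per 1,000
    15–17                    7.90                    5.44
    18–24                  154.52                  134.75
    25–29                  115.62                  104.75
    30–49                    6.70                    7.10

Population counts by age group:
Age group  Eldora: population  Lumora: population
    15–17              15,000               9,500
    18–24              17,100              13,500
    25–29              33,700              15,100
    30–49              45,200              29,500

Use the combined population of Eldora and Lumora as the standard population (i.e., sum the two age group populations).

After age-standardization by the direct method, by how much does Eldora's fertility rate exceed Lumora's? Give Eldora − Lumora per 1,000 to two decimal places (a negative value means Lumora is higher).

6.53

Combined standard total = 178,600; weights = 0.1372, 0.1713, 0.2732, 0.4183.
Eldora: 0.1372×7.90 + 0.1713×154.52 + 0.2732×115.62 + 0.4183×6.70 = 61.9519 per 1,000.
Lumora: 0.1372×5.44 + 0.1713×134.75 + 0.2732×104.75 + 0.4183×7.10 = 55.4244 per 1,000.
Difference = 61.9519 − 55.4244 = 6.5275.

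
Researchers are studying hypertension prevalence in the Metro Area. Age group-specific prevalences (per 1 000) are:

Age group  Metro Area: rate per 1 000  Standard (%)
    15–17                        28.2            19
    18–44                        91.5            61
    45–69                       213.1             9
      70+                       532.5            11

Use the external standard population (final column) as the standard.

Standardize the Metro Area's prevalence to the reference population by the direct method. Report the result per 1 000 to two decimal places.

Standard weights: 0.19, 0.61, 0.09, 0.11.
Standardized rate: 0.1900×28.2 + 0.6100×91.5 + 0.0900×213.1 + 0.1100×532.5 = 138.9270 per 1 000.

138.93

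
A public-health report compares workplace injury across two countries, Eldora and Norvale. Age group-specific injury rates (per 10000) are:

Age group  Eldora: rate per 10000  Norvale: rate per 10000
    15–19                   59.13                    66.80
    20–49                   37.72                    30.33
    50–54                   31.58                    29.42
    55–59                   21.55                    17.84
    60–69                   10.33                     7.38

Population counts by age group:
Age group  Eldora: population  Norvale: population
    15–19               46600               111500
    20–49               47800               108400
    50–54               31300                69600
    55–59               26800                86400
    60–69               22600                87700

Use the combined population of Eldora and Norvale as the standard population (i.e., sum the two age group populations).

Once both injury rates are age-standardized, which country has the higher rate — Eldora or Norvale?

Eldora

Combined standard total = 638700; weights = 0.2475, 0.2446, 0.1580, 0.1772, 0.1727.
Eldora: 0.2475×59.13 + 0.2446×37.72 + 0.1580×31.58 + 0.1772×21.55 + 0.1727×10.33 = 34.4537 per 10000.
Norvale: 0.2475×66.80 + 0.2446×30.33 + 0.1580×29.42 + 0.1772×17.84 + 0.1727×7.38 = 33.0368 per 10000.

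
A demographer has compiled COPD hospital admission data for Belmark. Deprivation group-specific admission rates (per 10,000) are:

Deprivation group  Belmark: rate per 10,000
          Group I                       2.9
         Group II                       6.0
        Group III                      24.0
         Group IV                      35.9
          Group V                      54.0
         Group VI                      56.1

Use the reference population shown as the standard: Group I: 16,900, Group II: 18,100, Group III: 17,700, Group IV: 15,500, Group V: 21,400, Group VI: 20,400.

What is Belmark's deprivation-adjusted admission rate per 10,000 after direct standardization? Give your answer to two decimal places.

31.26

Standard total = 110,000; weights = 0.1536, 0.1645, 0.1609, 0.1409, 0.1945, 0.1855.
Standardized rate: 0.1536×2.9 + 0.1645×6.0 + 0.1609×24.0 + 0.1409×35.9 + 0.1945×54.0 + 0.1855×56.1 = 31.2627 per 10,000.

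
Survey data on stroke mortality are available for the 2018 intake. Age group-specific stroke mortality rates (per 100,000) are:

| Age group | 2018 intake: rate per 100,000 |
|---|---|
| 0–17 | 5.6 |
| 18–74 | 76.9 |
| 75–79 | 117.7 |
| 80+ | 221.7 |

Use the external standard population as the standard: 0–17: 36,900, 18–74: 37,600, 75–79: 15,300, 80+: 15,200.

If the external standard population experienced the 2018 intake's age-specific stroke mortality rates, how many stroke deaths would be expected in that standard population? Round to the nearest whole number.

83

Expected stroke deaths = Σ (standard pop × age-specific rate ÷ 100,000)
= 36,900×5.6/100,000 + 37,600×76.9/100,000 + 15,300×117.7/100,000 + 15,200×221.7/100,000
= 2.07 + 28.91 + 18.01 + 33.70 = 82.69.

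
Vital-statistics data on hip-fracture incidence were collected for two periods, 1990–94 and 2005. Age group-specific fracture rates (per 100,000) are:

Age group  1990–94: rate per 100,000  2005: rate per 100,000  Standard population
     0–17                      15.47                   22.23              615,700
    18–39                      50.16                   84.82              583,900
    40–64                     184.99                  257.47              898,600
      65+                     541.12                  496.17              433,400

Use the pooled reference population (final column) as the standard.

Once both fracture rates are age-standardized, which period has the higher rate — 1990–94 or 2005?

Standard total = 2,531,600; weights = 0.2432, 0.2306, 0.3550, 0.1712.
1990–94: 0.2432×15.47 + 0.2306×50.16 + 0.3550×184.99 + 0.1712×541.12 = 173.6320 per 100,000.
2005: 0.2432×22.23 + 0.2306×84.82 + 0.3550×257.47 + 0.1712×496.17 = 201.3020 per 100,000.

2005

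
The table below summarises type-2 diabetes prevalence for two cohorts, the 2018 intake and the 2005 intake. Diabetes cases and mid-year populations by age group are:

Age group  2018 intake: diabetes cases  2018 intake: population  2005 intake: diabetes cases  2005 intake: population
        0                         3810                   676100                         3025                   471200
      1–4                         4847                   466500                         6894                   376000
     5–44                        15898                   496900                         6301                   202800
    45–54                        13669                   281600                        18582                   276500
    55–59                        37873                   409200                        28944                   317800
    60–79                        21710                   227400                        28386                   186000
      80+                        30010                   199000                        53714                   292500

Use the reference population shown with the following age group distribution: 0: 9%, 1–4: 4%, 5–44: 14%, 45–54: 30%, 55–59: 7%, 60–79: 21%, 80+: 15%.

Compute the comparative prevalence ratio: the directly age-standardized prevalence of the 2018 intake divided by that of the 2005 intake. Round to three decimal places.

0.753

Age-specific rates per 1000 for the 2018 intake: 5.635, 10.390, 31.994, 48.540, 92.554, 95.471, 150.804.
For the 2005 intake: 6.420, 18.335, 31.070, 67.204, 91.076, 152.613, 183.638.
Standard weights: 0.09, 0.04, 0.14, 0.30, 0.07, 0.21, 0.15.
The 2018 intake: 0.0900×5.635 + 0.0400×10.390 + 0.1400×31.994 + 0.3000×48.540 + 0.0700×92.554 + 0.2100×95.471 + 0.1500×150.804 = 69.1123 per 1000.
The 2005 intake: 0.0900×6.420 + 0.0400×18.335 + 0.1400×31.070 + 0.3000×67.204 + 0.0700×91.076 + 0.2100×152.613 + 0.1500×183.638 = 91.7920 per 1000.
Ratio = 69.1123 ÷ 91.7920 = 0.75292.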